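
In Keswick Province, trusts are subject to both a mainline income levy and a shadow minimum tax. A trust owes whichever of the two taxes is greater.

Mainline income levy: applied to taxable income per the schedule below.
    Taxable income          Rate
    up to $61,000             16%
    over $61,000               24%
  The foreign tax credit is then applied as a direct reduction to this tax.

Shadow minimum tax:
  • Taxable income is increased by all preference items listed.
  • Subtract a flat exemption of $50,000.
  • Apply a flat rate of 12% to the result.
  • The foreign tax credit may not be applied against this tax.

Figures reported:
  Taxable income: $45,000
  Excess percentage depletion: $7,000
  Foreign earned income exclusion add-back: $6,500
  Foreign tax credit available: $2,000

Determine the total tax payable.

$5,200

Mainline income levy:
  $45,000 × 16% = $7,200
  Less foreign tax credit $2,000 → $5,200

Shadow minimum tax:
  Adjusted income: $45,000 + $7,000 + $6,500 = $58,500
  Less exemption $50,000 → base $8,500
  $8,500 × 12% = $1,020

$5,200 > $1,020, so the mainline income levy governs.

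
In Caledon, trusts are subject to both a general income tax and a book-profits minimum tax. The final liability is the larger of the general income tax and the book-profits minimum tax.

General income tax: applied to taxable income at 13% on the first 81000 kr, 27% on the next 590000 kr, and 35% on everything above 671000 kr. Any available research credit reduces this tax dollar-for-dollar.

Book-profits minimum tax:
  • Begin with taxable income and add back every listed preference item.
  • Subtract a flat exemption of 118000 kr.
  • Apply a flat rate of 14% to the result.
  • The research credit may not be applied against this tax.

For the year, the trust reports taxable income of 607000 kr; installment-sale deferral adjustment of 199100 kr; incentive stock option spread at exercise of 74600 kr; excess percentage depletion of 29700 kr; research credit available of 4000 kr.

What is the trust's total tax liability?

148550 kr

Book-profits minimum tax:
  Adjusted income: 607000 kr + 199100 kr + 74600 kr + 29700 kr = 910400 kr
  Less exemption 118000 kr → base 792400 kr
  792400 kr × 14% = 110936 kr

General income tax:
  81000 kr × 13% = 10530 kr
  526000 kr × 27% = 142020 kr
  → 152550 kr
  Less research credit 4000 kr → 148550 kr

148550 kr > 110936 kr, so the general income tax governs.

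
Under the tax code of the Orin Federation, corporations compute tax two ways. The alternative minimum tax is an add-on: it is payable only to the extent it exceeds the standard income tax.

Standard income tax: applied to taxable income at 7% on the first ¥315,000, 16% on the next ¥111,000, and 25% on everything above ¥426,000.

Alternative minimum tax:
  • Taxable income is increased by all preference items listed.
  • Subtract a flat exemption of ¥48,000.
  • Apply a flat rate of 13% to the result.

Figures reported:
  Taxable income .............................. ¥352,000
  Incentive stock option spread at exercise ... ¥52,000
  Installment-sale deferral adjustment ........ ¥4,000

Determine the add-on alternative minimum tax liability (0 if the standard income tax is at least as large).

Alternative minimum tax:
  Adjusted income: ¥352,000 + ¥52,000 + ¥4,000 = ¥408,000
  Less exemption ¥48,000 → base ¥360,000
  ¥360,000 × 13% = ¥46,800

Standard income tax:
  ¥315,000 × 7% = ¥22,050
  ¥37,000 × 16% = ¥5,920
  → ¥27,970

Excess of alternative minimum tax over standard income tax: ¥46,800 − ¥27,970 = ¥18,830.

¥18,830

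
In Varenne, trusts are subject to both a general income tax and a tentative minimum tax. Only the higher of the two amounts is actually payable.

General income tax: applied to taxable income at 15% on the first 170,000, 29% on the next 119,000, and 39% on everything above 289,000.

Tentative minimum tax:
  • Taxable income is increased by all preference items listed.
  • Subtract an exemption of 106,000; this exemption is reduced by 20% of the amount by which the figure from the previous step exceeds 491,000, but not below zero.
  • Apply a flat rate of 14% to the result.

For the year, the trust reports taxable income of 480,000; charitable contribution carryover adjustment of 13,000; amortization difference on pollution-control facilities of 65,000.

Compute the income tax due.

Tentative minimum tax:
  Adjusted income: 480,000 + 13,000 + 65,000 = 558,000
  Exemption: 106,000 − 20% × (558,000 − 491,000) = 106,000 − 13,400 = 92,600
  Base: 558,000 − 92,600 = 465,400
  465,400 × 14% = 65,156

General income tax:
  170,000 × 15% = 25,500
  119,000 × 29% = 34,510
  191,000 × 39% = 74,490
  → 134,500

134,500 > 65,156, so the general income tax governs.

134,500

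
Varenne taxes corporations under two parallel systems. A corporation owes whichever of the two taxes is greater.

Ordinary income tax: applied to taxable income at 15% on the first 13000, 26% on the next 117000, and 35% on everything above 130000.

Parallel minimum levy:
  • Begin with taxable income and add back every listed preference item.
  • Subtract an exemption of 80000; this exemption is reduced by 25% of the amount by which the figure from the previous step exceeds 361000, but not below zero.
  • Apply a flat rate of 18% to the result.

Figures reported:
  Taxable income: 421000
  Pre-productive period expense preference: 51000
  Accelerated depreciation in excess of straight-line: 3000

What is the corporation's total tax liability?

Parallel minimum levy:
  Adjusted income: 421000 + 51000 + 3000 = 475000
  Exemption: 80000 − 25% × (475000 − 361000) = 80000 − 28500 = 51500
  Base: 475000 − 51500 = 423500
  423500 × 18% = 76230

Ordinary income tax:
  13000 × 15% = 1950
  117000 × 26% = 30420
  291000 × 35% = 101850
  → 134220

134220 > 76230, so the ordinary income tax governs.

134220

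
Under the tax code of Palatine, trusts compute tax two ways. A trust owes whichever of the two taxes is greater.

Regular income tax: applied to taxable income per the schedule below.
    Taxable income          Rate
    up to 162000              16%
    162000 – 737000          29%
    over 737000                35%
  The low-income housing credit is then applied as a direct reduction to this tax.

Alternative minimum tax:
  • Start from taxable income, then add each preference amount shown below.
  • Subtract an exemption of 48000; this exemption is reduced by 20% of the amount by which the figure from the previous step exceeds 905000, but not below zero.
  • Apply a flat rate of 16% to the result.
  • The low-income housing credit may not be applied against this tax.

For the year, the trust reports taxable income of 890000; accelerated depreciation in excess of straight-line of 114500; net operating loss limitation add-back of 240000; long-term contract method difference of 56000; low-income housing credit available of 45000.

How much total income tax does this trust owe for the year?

Regular income tax:
  162000 × 16% = 25920
  575000 × 29% = 166750
  153000 × 35% = 53550
  → 246220
  Less low-income housing credit 45000 → 201220

Alternative minimum tax:
  Adjusted income: 890000 + 114500 + 240000 + 56000 = 1300500
  Exemption: 20% × (1300500 − 905000) = 79100 ≥ 48000, so the exemption is fully phased out
  Base: 1300500 − 0 = 1300500
  1300500 × 16% = 208080

208080 > 201220, so the alternative minimum tax is the binding amount.

208080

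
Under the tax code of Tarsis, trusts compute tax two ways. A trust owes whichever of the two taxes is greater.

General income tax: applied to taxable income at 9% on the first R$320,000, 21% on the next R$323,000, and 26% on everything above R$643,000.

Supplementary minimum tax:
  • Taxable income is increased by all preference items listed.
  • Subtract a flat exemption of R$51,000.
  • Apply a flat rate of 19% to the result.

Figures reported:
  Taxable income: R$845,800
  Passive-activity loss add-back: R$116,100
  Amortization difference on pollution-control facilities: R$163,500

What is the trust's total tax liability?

R$204,136

Supplementary minimum tax:
  Adjusted income: R$845,800 + R$116,100 + R$163,500 = R$1,125,400
  Less exemption R$51,000 → base R$1,074,400
  R$1,074,400 × 19% = R$204,136

General income tax:
  R$320,000 × 9% = R$28,800
  R$323,000 × 21% = R$67,830
  R$202,800 × 26% = R$52,728
  → R$149,358

R$204,136 > R$149,358, so the supplementary minimum tax is the binding amount.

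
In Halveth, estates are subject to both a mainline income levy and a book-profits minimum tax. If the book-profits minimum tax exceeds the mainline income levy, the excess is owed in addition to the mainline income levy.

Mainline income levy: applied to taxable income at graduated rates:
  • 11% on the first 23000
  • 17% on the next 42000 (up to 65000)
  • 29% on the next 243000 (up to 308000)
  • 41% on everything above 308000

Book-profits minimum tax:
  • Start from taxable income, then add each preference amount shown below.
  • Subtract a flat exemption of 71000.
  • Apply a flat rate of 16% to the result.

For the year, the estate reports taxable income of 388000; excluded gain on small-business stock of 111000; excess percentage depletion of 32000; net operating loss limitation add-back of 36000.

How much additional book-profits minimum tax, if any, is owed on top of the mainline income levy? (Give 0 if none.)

0

Mainline income levy:
  23000 × 11% = 2530
  42000 × 17% = 7140
  243000 × 29% = 70470
  80000 × 41% = 32800
  → 112940

Book-profits minimum tax:
  Adjusted income: 388000 + 111000 + 32000 + 36000 = 567000
  Less exemption 71000 → base 496000
  496000 × 16% = 79360

79360 ≤ 112940, so no add-on is due.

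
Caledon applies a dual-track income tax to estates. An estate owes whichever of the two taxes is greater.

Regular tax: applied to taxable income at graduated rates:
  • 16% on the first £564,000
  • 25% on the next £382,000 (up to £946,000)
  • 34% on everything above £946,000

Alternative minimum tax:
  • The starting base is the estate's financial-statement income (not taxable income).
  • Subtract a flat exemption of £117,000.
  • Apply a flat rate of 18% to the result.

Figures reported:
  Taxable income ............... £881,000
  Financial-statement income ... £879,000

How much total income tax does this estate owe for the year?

£169,490

Regular tax:
  £564,000 × 16% = £90,240
  £317,000 × 25% = £79,250
  → £169,490

Alternative minimum tax:
  Base (financial-statement income): £879,000
  Less exemption £117,000 → base £762,000
  £762,000 × 18% = £137,160

£169,490 > £137,160, so the regular tax governs.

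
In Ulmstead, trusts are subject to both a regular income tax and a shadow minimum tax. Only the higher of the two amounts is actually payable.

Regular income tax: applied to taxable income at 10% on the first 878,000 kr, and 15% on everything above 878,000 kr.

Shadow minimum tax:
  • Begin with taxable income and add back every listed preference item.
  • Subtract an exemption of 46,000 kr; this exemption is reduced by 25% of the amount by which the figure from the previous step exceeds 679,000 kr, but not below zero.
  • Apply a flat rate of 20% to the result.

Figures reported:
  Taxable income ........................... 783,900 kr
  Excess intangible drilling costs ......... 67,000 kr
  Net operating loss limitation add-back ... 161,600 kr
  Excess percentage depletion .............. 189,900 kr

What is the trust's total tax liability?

240,480 kr

Regular income tax:
  783,900 kr × 10% = 78,390 kr

Shadow minimum tax:
  Adjusted income: 783,900 kr + 67,000 kr + 161,600 kr + 189,900 kr = 1,202,400 kr
  Exemption: 25% × (1,202,400 kr − 679,000 kr) = 130,850 kr ≥ 46,000 kr, so the exemption is fully phased out
  Base: 1,202,400 kr − 0 kr = 1,202,400 kr
  1,202,400 kr × 20% = 240,480 kr

240,480 kr > 78,390 kr, so the shadow minimum tax is the binding amount.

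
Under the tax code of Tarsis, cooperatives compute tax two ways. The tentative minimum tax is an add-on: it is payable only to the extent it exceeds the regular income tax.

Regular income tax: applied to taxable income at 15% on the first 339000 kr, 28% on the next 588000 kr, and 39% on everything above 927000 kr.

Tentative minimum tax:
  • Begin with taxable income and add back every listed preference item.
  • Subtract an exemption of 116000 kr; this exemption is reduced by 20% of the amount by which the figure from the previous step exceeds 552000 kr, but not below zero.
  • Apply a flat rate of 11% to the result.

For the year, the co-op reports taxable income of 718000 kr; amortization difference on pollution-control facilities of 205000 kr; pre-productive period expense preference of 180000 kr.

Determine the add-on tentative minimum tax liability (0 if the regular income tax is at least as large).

0 kr

Tentative minimum tax:
  Adjusted income: 718000 kr + 205000 kr + 180000 kr = 1103000 kr
  Exemption: 116000 kr − 20% × (1103000 kr − 552000 kr) = 116000 kr − 110200 kr = 5800 kr
  Base: 1103000 kr − 5800 kr = 1097200 kr
  1097200 kr × 11% = 120692 kr

Regular income tax:
  339000 kr × 15% = 50850 kr
  379000 kr × 28% = 106120 kr
  → 156970 kr

120692 kr ≤ 156970 kr, so no add-on is due.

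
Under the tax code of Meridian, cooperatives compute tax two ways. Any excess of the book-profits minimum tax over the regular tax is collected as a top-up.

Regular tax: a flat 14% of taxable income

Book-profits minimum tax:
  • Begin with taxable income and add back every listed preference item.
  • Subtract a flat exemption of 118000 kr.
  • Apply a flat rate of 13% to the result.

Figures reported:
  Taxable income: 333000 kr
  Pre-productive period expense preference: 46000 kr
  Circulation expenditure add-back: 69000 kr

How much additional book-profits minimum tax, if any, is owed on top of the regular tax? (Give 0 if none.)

0 kr

Book-profits minimum tax:
  Adjusted income: 333000 kr + 46000 kr + 69000 kr = 448000 kr
  Less exemption 118000 kr → base 330000 kr
  330000 kr × 13% = 42900 kr

Regular tax:
  333000 kr × 14% = 46620 kr

42900 kr ≤ 46620 kr, so no add-on is due.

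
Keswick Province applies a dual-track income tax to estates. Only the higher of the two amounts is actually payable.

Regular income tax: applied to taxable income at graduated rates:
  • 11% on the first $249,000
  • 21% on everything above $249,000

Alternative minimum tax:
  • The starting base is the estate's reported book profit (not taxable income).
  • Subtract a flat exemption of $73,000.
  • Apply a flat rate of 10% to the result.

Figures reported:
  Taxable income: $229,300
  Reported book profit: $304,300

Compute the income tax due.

$25,223

Alternative minimum tax:
  Base (reported book profit): $304,300
  Less exemption $73,000 → base $231,300
  $231,300 × 10% = $23,130

Regular income tax:
  $229,300 × 11% = $25,223

$25,223 > $23,130, so the regular income tax governs.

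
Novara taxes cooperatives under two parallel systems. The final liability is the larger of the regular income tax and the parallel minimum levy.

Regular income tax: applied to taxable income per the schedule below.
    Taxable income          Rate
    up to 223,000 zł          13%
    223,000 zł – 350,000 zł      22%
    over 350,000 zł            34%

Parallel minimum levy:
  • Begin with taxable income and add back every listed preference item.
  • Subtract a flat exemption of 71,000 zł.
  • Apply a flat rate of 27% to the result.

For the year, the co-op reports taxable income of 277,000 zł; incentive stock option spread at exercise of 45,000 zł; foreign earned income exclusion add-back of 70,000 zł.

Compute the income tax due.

86,670 zł

Regular income tax:
  223,000 zł × 13% = 28,990 zł
  54,000 zł × 22% = 11,880 zł
  → 40,870 zł

Parallel minimum levy:
  Adjusted income: 277,000 zł + 45,000 zł + 70,000 zł = 392,000 zł
  Less exemption 71,000 zł → base 321,000 zł
  321,000 zł × 27% = 86,670 zł

86,670 zł > 40,870 zł, so the parallel minimum levy is the binding amount.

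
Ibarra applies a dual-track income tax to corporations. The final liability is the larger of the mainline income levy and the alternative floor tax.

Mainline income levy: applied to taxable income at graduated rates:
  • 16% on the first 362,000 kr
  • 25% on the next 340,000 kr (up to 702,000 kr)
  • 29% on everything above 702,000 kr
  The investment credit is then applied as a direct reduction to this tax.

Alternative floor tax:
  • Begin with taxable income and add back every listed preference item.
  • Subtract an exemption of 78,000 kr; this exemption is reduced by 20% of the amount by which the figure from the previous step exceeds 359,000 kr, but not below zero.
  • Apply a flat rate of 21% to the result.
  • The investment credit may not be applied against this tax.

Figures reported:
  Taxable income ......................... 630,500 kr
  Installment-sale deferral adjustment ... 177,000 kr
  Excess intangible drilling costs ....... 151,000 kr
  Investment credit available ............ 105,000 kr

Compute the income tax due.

201,285 kr

Mainline income levy:
  362,000 kr × 16% = 57,920 kr
  268,500 kr × 25% = 67,125 kr
  → 125,045 kr
  Less investment credit 105,000 kr → 20,045 kr

Alternative floor tax:
  Adjusted income: 630,500 kr + 177,000 kr + 151,000 kr = 958,500 kr
  Exemption: 20% × (958,500 kr − 359,000 kr) = 119,900 kr ≥ 78,000 kr, so the exemption is fully phased out
  Base: 958,500 kr − 0 kr = 958,500 kr
  958,500 kr × 21% = 201,285 kr

201,285 kr > 20,045 kr, so the alternative floor tax is the binding amount.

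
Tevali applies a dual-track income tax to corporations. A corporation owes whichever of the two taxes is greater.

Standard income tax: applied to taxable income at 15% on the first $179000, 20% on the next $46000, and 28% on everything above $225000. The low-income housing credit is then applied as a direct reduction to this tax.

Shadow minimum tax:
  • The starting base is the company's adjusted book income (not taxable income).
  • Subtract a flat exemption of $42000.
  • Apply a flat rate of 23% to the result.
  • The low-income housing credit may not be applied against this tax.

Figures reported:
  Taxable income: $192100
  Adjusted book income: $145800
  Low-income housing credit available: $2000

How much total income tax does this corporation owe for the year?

Standard income tax:
  $179000 × 15% = $26850
  $13100 × 20% = $2620
  → $29470
  Less low-income housing credit $2000 → $27470

Shadow minimum tax:
  Base (adjusted book income): $145800
  Less exemption $42000 → base $103800
  $103800 × 23% = $23874

$27470 > $23874, so the standard income tax governs.

$27470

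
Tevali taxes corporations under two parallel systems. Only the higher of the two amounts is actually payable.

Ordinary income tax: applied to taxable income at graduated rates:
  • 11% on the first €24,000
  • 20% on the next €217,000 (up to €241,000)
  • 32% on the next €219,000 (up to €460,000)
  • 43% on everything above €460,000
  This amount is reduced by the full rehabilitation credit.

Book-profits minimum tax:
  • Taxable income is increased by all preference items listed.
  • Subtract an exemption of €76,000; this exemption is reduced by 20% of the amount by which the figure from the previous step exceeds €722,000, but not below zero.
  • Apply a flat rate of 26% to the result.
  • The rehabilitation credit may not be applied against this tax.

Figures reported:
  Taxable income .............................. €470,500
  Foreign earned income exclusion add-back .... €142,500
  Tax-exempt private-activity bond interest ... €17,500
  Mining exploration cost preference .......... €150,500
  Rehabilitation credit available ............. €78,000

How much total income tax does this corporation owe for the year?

€186,368

Book-profits minimum tax:
  Adjusted income: €470,500 + €142,500 + €17,500 + €150,500 = €781,000
  Exemption: €76,000 − 20% × (€781,000 − €722,000) = €76,000 − €11,800 = €64,200
  Base: €781,000 − €64,200 = €716,800
  €716,800 × 26% = €186,368

Ordinary income tax:
  €24,000 × 11% = €2,640
  €217,000 × 20% = €43,400
  €219,000 × 32% = €70,080
  €10,500 × 43% = €4,515
  → €120,635
  Less rehabilitation credit €78,000 → €42,635

€186,368 > €42,635, so the book-profits minimum tax is the binding amount.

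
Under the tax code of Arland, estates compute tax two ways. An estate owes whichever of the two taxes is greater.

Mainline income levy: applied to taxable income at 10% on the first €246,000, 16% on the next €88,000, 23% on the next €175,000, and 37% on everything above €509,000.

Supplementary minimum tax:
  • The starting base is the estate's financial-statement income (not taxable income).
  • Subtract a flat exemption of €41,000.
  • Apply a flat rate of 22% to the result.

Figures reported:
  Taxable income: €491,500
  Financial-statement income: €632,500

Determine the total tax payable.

Mainline income levy:
  €246,000 × 10% = €24,600
  €88,000 × 16% = €14,080
  €157,500 × 23% = €36,225
  → €74,905

Supplementary minimum tax:
  Base (financial-statement income): €632,500
  Less exemption €41,000 → base €591,500
  €591,500 × 22% = €130,130

€130,130 > €74,905, so the supplementary minimum tax is the binding amount.

€130,130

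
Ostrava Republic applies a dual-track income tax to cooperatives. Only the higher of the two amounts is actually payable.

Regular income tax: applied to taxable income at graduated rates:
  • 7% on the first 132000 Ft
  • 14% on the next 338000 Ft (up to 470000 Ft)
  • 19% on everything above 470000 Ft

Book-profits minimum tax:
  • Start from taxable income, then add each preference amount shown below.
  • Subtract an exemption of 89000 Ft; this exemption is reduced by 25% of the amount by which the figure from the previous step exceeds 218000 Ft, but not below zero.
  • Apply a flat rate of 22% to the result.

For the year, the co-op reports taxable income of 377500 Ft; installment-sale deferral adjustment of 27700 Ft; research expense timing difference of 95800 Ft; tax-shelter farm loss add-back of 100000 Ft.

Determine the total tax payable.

Book-profits minimum tax:
  Adjusted income: 377500 Ft + 27700 Ft + 95800 Ft + 100000 Ft = 601000 Ft
  Exemption: 25% × (601000 Ft − 218000 Ft) = 95750 Ft ≥ 89000 Ft, so the exemption is fully phased out
  Base: 601000 Ft − 0 Ft = 601000 Ft
  601000 Ft × 22% = 132220 Ft

Regular income tax:
  132000 Ft × 7% = 9240 Ft
  245500 Ft × 14% = 34370 Ft
  → 43610 Ft

132220 Ft > 43610 Ft, so the book-profits minimum tax is the binding amount.

132220 Ft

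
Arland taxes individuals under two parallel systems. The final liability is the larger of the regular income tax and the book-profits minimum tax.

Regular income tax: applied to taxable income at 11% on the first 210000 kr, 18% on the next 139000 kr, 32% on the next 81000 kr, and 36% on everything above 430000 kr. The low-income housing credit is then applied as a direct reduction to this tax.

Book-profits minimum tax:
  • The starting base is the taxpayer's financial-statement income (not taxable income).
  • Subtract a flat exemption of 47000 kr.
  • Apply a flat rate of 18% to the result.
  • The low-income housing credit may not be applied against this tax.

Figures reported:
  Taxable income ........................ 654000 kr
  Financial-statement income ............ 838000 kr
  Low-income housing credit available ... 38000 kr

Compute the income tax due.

Regular income tax:
  210000 kr × 11% = 23100 kr
  139000 kr × 18% = 25020 kr
  81000 kr × 32% = 25920 kr
  224000 kr × 36% = 80640 kr
  → 154680 kr
  Less low-income housing credit 38000 kr → 116680 kr

Book-profits minimum tax:
  Base (financial-statement income): 838000 kr
  Less exemption 47000 kr → base 791000 kr
  791000 kr × 18% = 142380 kr

142380 kr > 116680 kr, so the book-profits minimum tax is the binding amount.

142380 kr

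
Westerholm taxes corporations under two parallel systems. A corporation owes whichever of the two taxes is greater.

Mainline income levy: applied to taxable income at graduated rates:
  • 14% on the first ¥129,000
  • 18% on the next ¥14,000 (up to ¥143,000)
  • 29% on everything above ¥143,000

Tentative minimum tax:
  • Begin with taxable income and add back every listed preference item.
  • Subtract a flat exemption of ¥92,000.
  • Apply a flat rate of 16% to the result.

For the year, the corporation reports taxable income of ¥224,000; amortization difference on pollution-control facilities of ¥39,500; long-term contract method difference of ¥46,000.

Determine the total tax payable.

Tentative minimum tax:
  Adjusted income: ¥224,000 + ¥39,500 + ¥46,000 = ¥309,500
  Less exemption ¥92,000 → base ¥217,500
  ¥217,500 × 16% = ¥34,800

Mainline income levy:
  ¥129,000 × 14% = ¥18,060
  ¥14,000 × 18% = ¥2,520
  ¥81,000 × 29% = ¥23,490
  → ¥44,070

¥44,070 > ¥34,800, so the mainline income levy governs.

¥44,070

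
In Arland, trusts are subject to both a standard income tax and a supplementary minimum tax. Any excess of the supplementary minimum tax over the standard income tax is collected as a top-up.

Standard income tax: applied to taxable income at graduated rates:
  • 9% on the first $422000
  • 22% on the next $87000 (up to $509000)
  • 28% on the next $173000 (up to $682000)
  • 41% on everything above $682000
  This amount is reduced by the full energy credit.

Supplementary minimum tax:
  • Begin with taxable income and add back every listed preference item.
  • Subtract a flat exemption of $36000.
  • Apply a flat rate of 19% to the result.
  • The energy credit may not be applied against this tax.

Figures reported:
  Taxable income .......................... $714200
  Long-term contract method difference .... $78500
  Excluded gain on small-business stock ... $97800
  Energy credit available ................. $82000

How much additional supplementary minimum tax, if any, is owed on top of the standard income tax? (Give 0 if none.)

Supplementary minimum tax:
  Adjusted income: $714200 + $78500 + $97800 = $890500
  Less exemption $36000 → base $854500
  $854500 × 19% = $162355

Standard income tax:
  $422000 × 9% = $37980
  $87000 × 22% = $19140
  $173000 × 28% = $48440
  $32200 × 41% = $13202
  → $118762
  Less energy credit $82000 → $36762

Excess of supplementary minimum tax over standard income tax: $162355 − $36762 = $125593.

$125593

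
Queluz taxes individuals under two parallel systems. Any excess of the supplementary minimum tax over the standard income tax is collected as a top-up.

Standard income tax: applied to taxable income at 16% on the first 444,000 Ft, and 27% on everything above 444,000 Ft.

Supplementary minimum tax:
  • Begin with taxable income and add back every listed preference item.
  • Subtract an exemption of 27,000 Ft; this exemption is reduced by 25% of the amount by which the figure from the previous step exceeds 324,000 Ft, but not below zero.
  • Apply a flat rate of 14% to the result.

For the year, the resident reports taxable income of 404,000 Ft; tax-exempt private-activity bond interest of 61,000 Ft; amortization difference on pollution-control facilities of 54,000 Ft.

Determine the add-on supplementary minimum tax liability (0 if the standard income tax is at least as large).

Supplementary minimum tax:
  Adjusted income: 404,000 Ft + 61,000 Ft + 54,000 Ft = 519,000 Ft
  Exemption: 25% × (519,000 Ft − 324,000 Ft) = 48,750 Ft ≥ 27,000 Ft, so the exemption is fully phased out
  Base: 519,000 Ft − 0 Ft = 519,000 Ft
  519,000 Ft × 14% = 72,660 Ft

Standard income tax:
  404,000 Ft × 16% = 64,640 Ft

Excess of supplementary minimum tax over standard income tax: 72,660 Ft − 64,640 Ft = 8,020 Ft.

8,020 Ft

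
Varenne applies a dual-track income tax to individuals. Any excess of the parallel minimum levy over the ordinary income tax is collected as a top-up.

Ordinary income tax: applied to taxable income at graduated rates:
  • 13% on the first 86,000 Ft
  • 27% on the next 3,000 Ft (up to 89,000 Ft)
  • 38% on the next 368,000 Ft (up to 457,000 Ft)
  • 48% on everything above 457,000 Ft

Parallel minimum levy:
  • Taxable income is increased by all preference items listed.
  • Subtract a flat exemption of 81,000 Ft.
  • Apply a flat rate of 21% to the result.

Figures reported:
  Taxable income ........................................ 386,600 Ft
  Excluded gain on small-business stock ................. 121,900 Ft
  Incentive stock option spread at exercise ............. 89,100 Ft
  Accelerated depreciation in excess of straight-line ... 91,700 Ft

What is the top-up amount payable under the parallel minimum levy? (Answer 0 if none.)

2,665 Ft

Parallel minimum levy:
  Adjusted income: 386,600 Ft + 121,900 Ft + 89,100 Ft + 91,700 Ft = 689,300 Ft
  Less exemption 81,000 Ft → base 608,300 Ft
  608,300 Ft × 21% = 127,743 Ft

Ordinary income tax:
  86,000 Ft × 13% = 11,180 Ft
  3,000 Ft × 27% = 810 Ft
  297,600 Ft × 38% = 113,088 Ft
  → 125,078 Ft

Excess of parallel minimum levy over ordinary income tax: 127,743 Ft − 125,078 Ft = 2,665 Ft.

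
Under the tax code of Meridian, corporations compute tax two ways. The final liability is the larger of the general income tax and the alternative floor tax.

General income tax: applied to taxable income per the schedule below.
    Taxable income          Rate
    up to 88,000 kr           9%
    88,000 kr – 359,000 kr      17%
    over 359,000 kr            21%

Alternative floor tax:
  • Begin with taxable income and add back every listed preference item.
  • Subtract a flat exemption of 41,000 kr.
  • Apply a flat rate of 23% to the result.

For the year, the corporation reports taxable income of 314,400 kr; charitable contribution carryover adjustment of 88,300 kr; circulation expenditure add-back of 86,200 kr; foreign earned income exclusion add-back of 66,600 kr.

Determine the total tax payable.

General income tax:
  88,000 kr × 9% = 7,920 kr
  226,400 kr × 17% = 38,488 kr
  → 46,408 kr

Alternative floor tax:
  Adjusted income: 314,400 kr + 88,300 kr + 86,200 kr + 66,600 kr = 555,500 kr
  Less exemption 41,000 kr → base 514,500 kr
  514,500 kr × 23% = 118,335 kr

118,335 kr > 46,408 kr, so the alternative floor tax is the binding amount.

118,335 kr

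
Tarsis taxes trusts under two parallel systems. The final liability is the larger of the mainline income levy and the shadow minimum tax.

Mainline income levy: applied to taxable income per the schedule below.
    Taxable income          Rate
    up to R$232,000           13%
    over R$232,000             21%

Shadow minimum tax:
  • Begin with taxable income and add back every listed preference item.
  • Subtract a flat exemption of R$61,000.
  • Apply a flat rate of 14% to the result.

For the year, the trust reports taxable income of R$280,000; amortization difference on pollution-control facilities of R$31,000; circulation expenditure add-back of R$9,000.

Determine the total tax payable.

R$40,240

Shadow minimum tax:
  Adjusted income: R$280,000 + R$31,000 + R$9,000 = R$320,000
  Less exemption R$61,000 → base R$259,000
  R$259,000 × 14% = R$36,260

Mainline income levy:
  R$232,000 × 13% = R$30,160
  R$48,000 × 21% = R$10,080
  → R$40,240

R$40,240 > R$36,260, so the mainline income levy governs.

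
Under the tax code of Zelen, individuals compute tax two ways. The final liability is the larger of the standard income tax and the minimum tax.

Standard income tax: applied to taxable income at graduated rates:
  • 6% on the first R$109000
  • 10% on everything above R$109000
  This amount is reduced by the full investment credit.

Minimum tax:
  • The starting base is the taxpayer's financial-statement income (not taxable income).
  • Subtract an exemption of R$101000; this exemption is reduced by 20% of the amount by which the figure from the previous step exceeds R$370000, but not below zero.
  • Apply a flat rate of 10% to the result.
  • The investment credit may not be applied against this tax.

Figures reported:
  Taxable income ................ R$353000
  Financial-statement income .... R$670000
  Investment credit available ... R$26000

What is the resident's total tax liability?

Minimum tax:
  Base (financial-statement income): R$670000
  Exemption: R$101000 − 20% × (R$670000 − R$370000) = R$101000 − R$60000 = R$41000
  Base: R$670000 − R$41000 = R$629000
  R$629000 × 10% = R$62900

Standard income tax:
  R$109000 × 6% = R$6540
  R$244000 × 10% = R$24400
  → R$30940
  Less investment credit R$26000 → R$4940

R$62900 > R$4940, so the minimum tax is the binding amount.

R$62900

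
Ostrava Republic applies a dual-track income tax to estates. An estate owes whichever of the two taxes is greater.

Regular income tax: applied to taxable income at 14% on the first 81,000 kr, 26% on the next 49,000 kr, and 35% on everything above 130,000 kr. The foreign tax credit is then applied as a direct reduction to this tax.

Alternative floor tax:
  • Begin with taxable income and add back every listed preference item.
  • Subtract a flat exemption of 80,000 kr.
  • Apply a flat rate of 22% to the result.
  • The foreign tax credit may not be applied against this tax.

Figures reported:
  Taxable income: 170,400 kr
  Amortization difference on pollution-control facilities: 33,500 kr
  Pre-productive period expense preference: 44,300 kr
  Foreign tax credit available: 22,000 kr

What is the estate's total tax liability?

37,004 kr

Alternative floor tax:
  Adjusted income: 170,400 kr + 33,500 kr + 44,300 kr = 248,200 kr
  Less exemption 80,000 kr → base 168,200 kr
  168,200 kr × 22% = 37,004 kr

Regular income tax:
  81,000 kr × 14% = 11,340 kr
  49,000 kr × 26% = 12,740 kr
  40,400 kr × 35% = 14,140 kr
  → 38,220 kr
  Less foreign tax credit 22,000 kr → 16,220 kr

37,004 kr > 16,220 kr, so the alternative floor tax is the binding amount.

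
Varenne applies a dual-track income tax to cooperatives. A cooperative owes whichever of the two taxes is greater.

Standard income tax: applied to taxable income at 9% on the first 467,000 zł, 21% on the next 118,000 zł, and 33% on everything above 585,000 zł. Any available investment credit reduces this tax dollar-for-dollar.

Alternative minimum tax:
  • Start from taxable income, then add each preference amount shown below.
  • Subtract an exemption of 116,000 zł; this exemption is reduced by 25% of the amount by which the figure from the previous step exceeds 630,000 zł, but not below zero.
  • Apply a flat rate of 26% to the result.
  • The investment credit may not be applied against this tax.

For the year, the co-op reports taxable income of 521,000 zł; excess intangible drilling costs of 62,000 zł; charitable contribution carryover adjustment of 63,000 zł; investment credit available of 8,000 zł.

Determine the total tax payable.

Alternative minimum tax:
  Adjusted income: 521,000 zł + 62,000 zł + 63,000 zł = 646,000 zł
  Exemption: 116,000 zł − 25% × (646,000 zł − 630,000 zł) = 116,000 zł − 4,000 zł = 112,000 zł
  Base: 646,000 zł − 112,000 zł = 534,000 zł
  534,000 zł × 26% = 138,840 zł

Standard income tax:
  467,000 zł × 9% = 42,030 zł
  54,000 zł × 21% = 11,340 zł
  → 53,370 zł
  Less investment credit 8,000 zł → 45,370 zł

138,840 zł > 45,370 zł, so the alternative minimum tax is the binding amount.

138,840 zł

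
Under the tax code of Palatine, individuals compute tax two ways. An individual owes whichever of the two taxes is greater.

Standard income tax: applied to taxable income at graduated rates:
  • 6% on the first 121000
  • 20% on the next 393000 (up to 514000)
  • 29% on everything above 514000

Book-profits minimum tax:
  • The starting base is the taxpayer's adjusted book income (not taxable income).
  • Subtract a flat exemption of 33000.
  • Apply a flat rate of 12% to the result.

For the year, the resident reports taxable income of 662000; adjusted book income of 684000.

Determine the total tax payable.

Book-profits minimum tax:
  Base (adjusted book income): 684000
  Less exemption 33000 → base 651000
  651000 × 12% = 78120

Standard income tax:
  121000 × 6% = 7260
  393000 × 20% = 78600
  148000 × 29% = 42920
  → 128780

128780 > 78120, so the standard income tax governs.

128780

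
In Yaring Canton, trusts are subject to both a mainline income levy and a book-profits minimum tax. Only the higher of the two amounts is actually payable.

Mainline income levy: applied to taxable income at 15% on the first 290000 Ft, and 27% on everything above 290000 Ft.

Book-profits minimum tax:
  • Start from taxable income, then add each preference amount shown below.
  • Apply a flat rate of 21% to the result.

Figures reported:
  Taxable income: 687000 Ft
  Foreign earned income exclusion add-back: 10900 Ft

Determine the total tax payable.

Mainline income levy:
  290000 Ft × 15% = 43500 Ft
  397000 Ft × 27% = 107190 Ft
  → 150690 Ft

Book-profits minimum tax:
  Adjusted income: 687000 Ft + 10900 Ft = 697900 Ft
  697900 Ft × 21% = 146559 Ft

150690 Ft > 146559 Ft, so the mainline income levy governs.

150690 Ft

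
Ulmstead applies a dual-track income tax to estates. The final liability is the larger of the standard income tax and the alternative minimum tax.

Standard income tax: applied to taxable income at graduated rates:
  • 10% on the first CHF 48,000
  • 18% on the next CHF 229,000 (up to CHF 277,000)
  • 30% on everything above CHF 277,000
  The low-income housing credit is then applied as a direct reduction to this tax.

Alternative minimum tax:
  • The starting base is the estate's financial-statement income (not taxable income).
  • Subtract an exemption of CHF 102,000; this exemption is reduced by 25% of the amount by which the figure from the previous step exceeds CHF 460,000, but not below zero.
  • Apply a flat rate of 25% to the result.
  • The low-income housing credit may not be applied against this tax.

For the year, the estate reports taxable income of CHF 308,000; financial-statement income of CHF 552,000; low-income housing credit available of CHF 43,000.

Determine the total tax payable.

CHF 118,250

Alternative minimum tax:
  Base (financial-statement income): CHF 552,000
  Exemption: CHF 102,000 − 25% × (CHF 552,000 − CHF 460,000) = CHF 102,000 − CHF 23,000 = CHF 79,000
  Base: CHF 552,000 − CHF 79,000 = CHF 473,000
  CHF 473,000 × 25% = CHF 118,250

Standard income tax:
  CHF 48,000 × 10% = CHF 4,800
  CHF 229,000 × 18% = CHF 41,220
  CHF 31,000 × 30% = CHF 9,300
  → CHF 55,320
  Less low-income housing credit CHF 43,000 → CHF 12,320

CHF 118,250 > CHF 12,320, so the alternative minimum tax is the binding amount.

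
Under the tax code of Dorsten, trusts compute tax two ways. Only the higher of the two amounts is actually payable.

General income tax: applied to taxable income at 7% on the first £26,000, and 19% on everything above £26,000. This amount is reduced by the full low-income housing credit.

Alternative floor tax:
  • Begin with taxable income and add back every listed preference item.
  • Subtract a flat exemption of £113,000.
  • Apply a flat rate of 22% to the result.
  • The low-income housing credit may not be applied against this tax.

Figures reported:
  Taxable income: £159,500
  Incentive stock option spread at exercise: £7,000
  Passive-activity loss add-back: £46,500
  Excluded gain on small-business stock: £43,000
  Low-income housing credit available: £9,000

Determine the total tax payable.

General income tax:
  £26,000 × 7% = £1,820
  £133,500 × 19% = £25,365
  → £27,185
  Less low-income housing credit £9,000 → £18,185

Alternative floor tax:
  Adjusted income: £159,500 + £7,000 + £46,500 + £43,000 = £256,000
  Less exemption £113,000 → base £143,000
  £143,000 × 22% = £31,460

£31,460 > £18,185, so the alternative floor tax is the binding amount.

£31,460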